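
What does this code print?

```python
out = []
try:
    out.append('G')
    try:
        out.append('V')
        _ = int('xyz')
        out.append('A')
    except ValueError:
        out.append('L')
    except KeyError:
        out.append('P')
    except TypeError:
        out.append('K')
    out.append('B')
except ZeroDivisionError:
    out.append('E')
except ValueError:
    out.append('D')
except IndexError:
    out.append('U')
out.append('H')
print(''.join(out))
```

Execution trace: 'G' (try body) → 'V' (inner try body) → 'L' (inner except ValueError) → 'B' (try body, no exception) → 'H' (after the try/except). Output: GVLBH

Answer: GVLBH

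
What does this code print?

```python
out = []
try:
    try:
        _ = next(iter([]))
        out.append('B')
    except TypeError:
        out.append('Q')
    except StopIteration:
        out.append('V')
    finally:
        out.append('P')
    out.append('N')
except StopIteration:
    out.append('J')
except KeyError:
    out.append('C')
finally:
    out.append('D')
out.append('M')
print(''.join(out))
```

Execution trace: 'V' (inner except StopIteration) → 'P' (inner finally) → 'N' (try body, no exception) → 'D' (finally) → 'M' (after the try/except). Output: VPNDM

Answer: VPNDM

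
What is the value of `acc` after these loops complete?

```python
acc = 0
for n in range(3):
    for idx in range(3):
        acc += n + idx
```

Sum of all n+idx for n,idx in 3x3
`acc` takes the values: 0 → 1 → 3 → 4 → 6 → 9 → 11 → 14 → 18

Answer: 18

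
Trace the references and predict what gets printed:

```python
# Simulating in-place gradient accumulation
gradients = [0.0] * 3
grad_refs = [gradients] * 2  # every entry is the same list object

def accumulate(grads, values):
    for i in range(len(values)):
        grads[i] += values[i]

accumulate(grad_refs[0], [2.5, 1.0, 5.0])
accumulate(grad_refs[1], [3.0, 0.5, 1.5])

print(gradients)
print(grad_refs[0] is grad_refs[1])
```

Key concept: gradient accumulation aliasing.
Step by step:
`gradients = [0.0] * 3` → gradients = [0.0, 0.0, 0.0]
`grad_refs = [gradients] * 2` → grad_refs = [[0.0, 0.0, 0.0], [0.0, 0.0, 0.0]]
`accumulate(grad_refs[0], [2.5, 1.0, 5.0])` → gradients = [2.5, 1.0, 5.0]; grad_refs = [[2.5, 1.0, 5.0], [2.5, 1.0, 5.0]]
`accumulate(grad_refs[1], [3.0, 0.5, 1.5])` → gradients = [5.5, 1.5, 6.5]; grad_refs = [[5.5, 1.5, 6.5], [5.5, 1.5, 6.5]]
`print(gradients)` → prints [5.5, 1.5, 6.5]
`print(grad_refs[0] is grad_refs[1])` → prints True

Answer:
[5.5, 1.5, 6.5]
True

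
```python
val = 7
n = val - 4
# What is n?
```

Trace:
`val = 7` → val = 7
`n = val - 4` → n = 3
So n = 3

Answer: 3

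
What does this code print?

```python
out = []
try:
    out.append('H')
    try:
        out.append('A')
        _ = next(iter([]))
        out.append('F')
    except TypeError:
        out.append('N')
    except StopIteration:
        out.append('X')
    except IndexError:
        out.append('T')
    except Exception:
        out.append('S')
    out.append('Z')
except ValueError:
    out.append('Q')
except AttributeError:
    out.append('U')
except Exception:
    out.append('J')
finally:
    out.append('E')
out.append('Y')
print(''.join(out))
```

Execution trace: 'H' (try body) → 'A' (inner try body) → 'X' (inner except StopIteration) → 'Z' (try body, no exception) → 'E' (finally) → 'Y' (after the try/except). Output: HAXZEY

Answer: HAXZEY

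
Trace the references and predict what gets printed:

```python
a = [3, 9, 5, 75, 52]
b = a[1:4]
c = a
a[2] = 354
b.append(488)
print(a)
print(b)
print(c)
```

Key concept: slice vs alias.
Step by step:
`a = [3, 9, 5, 75, 52]` → a = [3, 9, 5, 75, 52]
`b = a[1:4]` → b = [9, 5, 75]
`c = a` → c = [3, 9, 5, 75, 52] (same object as a)
`a[2] = 354` → a = [3, 9, 354, 75, 52] (same object as c); c = [3, 9, 354, 75, 52] (same object as a)
`b.append(488)` → b = [9, 5, 75, 488]
`print(a)` → prints [3, 9, 354, 75, 52]
`print(b)` → prints [9, 5, 75, 488]
`print(c)` → prints [3, 9, 354, 75, 52]

Answer:
[3, 9, 354, 75, 52]
[9, 5, 75, 488]
[3, 9, 354, 75, 52]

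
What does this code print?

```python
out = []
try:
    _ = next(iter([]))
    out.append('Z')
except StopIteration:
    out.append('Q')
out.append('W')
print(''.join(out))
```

Execution trace: 'Q' (except StopIteration) → 'W' (after the try/except). Output: QW

Answer: QW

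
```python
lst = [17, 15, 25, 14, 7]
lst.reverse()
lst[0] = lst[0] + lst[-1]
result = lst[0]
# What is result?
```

Trace:
`lst = [17, 15, 25, 14, 7]` → lst = [17, 15, 25, 14, 7]
`lst.reverse()` → lst = [7, 14, 25, 15, 17]
`lst[0] = lst[0] + lst[-1]` → lst = [24, 14, 25, 15, 17]
`result = lst[0]` → result = 24
So result = 24

Answer: 24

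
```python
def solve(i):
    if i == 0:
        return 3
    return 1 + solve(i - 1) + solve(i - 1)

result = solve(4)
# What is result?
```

solve(i) = 1 + 2·solve(i-1), solve(0)=3. Closed form: (3+1)·2^4 - 1 = 63.

Answer: 63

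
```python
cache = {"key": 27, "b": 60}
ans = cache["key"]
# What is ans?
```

Trace:
`cache = {"key": 27, "b": 60}` → cache = {'key': 27, 'b': 60}
`ans = cache["key"]` → ans = 27
So ans = 27

Answer: 27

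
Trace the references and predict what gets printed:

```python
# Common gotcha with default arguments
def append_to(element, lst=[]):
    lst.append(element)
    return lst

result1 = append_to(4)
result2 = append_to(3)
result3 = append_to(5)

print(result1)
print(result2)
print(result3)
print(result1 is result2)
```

Key concept: mutable default argument gotcha.
Step by step:
`result1 = append_to(4)` → result1 = [4]
`result2 = append_to(3)` → result1 = [4, 3] (same object as result2); result2 = [4, 3] (same object as result1)
`result3 = append_to(5)` → result1 = [4, 3, 5] (same object as result2, result3); result2 = [4, 3, 5] (same object as result1, result3); result3 = [4, 3, 5] (same object as result1, result2)
`print(result1)` → prints [4, 3, 5]
`print(result2)` → prints [4, 3, 5]
`print(result3)` → prints [4, 3, 5]
`print(result1 is result2)` → prints True

Answer:
[4, 3, 5]
[4, 3, 5]
[4, 3, 5]
True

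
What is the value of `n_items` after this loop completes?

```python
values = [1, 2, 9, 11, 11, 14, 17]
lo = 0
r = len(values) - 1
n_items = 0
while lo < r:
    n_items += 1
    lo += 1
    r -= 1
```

Iterations until pointers meet (list length 7)
`n_items` takes the values: 0 → 1 → 2 → 3

Answer: 3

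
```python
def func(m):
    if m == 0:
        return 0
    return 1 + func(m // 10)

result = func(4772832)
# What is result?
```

Count of digits of 4772832: 7

Answer: 7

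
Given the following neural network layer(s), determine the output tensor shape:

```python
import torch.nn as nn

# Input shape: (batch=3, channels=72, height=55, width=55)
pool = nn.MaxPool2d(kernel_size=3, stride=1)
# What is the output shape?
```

Input: (3, 72, 55, 55) -> Output: (3, 72, 53, 53)

Answer: (3, 72, 53, 53)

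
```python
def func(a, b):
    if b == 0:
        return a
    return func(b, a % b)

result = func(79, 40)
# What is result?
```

func(79, 40) -> func(40, 39) -> func(39, 1) -> func(1, 0) -> 1

Answer: 1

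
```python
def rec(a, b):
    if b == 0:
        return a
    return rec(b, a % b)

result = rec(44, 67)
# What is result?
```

rec(44, 67) -> rec(67, 44) -> rec(44, 23) -> rec(23, 21) -> rec(21, 2) -> rec(2, 1) -> rec(1, 0) -> 1

Answer: 1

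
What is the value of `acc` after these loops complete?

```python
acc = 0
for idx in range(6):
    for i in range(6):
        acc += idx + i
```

Sum of all idx+i for idx,i in 6x6
`acc` takes the values: 0 → 1 → 3 → 6 → 10 → 15 → 16 → 18 → 21 → 25 → 30 → 36 → 38 → 41 → 45 → 50 → 56 → 63 → 66 → 70 → 75 → 81 → 88 → 96 → 100 → 105 → 111 → 118 → 126 → 135 → 140 → 146 → 153 → 161 → 170 → 180

Answer: 180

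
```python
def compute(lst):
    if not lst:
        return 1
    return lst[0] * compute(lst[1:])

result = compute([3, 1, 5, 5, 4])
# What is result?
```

Product over [3, 1, 5, 5, 4] = 3 * 1 * 5 * 5 * 4 = 300

Answer: 300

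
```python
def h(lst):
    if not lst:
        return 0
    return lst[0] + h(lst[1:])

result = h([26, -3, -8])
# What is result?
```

26 + (-3) + (-8) + 0 = 15

Answer: 15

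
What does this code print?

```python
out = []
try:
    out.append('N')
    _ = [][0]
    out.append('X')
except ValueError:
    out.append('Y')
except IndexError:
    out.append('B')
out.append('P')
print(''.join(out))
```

Execution trace: 'N' (try body) → 'B' (except IndexError) → 'P' (after the try/except). Output: NBP

Answer: NBP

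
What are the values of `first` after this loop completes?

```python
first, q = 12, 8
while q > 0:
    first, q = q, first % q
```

GCD of 12 and 8
`first` takes the values: 12 → 8 → 4

Answer: 4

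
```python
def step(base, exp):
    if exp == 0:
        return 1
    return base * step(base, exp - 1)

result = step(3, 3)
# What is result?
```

step(3, 3) = 3 * 3 * 3 = 27

Answer: 27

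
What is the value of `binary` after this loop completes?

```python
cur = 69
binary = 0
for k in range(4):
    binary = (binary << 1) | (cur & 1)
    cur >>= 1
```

Reverse lowest 4 bits of 69
`binary` takes the values: 0 → 1 → 2 → 5 → 10

Answer: 10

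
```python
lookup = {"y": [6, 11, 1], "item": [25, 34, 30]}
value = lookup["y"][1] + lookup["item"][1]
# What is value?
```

Trace:
`lookup = {"y": [6, 11, 1], "item": [25, 34, 30]}` → lookup = {'y': [6, 11, 1], 'item': [25, 34, 30]}
`value = lookup["y"][1] + lookup["item"][1]` → value = 45
So value = 45

Answer: 45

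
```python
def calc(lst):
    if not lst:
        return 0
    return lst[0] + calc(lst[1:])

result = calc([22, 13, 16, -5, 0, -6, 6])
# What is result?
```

22 + 13 + 16 + (-5) + 0 + (-6) + 6 + 0 = 46

Answer: 46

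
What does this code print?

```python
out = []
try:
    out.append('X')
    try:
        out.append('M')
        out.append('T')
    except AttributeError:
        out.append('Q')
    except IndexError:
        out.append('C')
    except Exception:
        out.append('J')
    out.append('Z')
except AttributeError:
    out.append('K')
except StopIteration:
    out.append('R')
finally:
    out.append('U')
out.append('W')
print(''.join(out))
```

Execution trace: 'X' (try body) → 'M' (inner try body) → 'T' (inner try body, no exception) → 'Z' (try body, no exception) → 'U' (finally) → 'W' (after the try/except). Output: XMTZUW

Answer: XMTZUW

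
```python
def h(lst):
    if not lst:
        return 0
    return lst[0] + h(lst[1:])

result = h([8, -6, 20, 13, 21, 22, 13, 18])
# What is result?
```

8 + (-6) + 20 + 13 + 21 + 22 + 13 + 18 + 0 = 109

Answer: 109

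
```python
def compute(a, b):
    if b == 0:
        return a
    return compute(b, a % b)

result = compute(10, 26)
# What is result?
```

compute(10, 26) -> compute(26, 10) -> compute(10, 6) -> compute(6, 4) -> compute(4, 2) -> compute(2, 0) -> 2

Answer: 2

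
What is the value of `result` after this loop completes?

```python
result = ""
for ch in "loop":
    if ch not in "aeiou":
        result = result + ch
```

Remove vowels from 'loop'
`result` takes the values: "" → "l" → "lp"

Answer: "lp"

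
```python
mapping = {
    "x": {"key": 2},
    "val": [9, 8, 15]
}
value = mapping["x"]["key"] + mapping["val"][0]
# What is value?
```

Trace:
`mapping = { ...` → mapping = {'x': {'key': 2}, 'val': [9, 8, 15]}
`value = mapping["x"]["key"] + mapping["val"][0]` → value = 11
So value = 11

Answer: 11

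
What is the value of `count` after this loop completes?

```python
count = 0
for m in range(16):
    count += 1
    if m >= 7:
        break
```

Loop breaks when m reaches 7, count is 8
`count` takes the values: 0 → 1 → 2 → 3 → 4 → 5 → 6 → 7 → 8

Answer: 8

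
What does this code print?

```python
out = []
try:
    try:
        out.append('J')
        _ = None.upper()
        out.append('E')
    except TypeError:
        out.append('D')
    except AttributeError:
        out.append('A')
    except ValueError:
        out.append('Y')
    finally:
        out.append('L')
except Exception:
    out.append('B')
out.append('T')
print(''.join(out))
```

Execution trace: 'J' (inner try body) → 'A' (inner except AttributeError) → 'L' (inner finally) → 'T' (after the try/except). Output: JALT

Answer: JALT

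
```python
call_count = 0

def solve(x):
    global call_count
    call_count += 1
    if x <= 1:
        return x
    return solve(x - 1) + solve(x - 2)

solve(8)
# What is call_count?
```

Calls(x) = 1 + Calls(x-1) + Calls(x-2); Calls(0)=Calls(1)=1. For x=8 this gives 67.

Answer: 67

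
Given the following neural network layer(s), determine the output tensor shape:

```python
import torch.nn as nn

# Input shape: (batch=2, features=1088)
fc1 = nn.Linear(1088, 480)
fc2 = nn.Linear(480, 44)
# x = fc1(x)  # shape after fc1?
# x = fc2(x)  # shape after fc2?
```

Input: (2, 1088) -> after fc1: (2, 480) -> Output: (2, 44)

Answer: (2, 44)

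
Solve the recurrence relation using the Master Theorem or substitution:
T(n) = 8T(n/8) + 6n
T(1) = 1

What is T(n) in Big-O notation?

By Master Theorem: a=8, b=8, f(n)=6n. Since log_8(8) = 1 and f(n) = Θ(n^1), Case 2 applies. T(n) = O(n log n).

Answer: O(n log n)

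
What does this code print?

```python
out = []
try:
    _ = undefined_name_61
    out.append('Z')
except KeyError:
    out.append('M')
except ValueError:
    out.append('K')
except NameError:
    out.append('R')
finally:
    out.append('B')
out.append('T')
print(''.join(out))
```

Execution trace: 'R' (except NameError) → 'B' (finally) → 'T' (after the try/except). Output: RBT

Answer: RBT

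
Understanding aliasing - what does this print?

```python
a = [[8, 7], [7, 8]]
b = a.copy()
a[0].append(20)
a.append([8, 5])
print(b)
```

Key concept: shallow copy with nested lists.
Step by step:
`a = [[8, 7], [7, 8]]` → a = [[8, 7], [7, 8]]
`b = a.copy()` → b = [[8, 7], [7, 8]]
`a[0].append(20)` → a = [[8, 7, 20], [7, 8]]; b = [[8, 7, 20], [7, 8]]
`a.append([8, 5])` → a = [[8, 7, 20], [7, 8], [8, 5]]
`print(b)` → prints [[8, 7, 20], [7, 8]]

Answer: [[8, 7, 20], [7, 8]]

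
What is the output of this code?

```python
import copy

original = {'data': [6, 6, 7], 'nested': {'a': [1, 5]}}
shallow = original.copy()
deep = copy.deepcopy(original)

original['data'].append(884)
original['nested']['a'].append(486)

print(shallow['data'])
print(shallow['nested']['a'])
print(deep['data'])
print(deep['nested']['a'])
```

Key concept: comparing shallow vs deep copy.
Step by step:
`original = {'data': [6, 6, 7], 'nested': {'a': [1, 5]}}` → original = {'data': [6, 6, 7], 'nested': {'a': [1, 5]}}
`shallow = original.copy()` → shallow = {'data': [6, 6, 7], 'nested': {'a': [1, 5]}}
`deep = copy.deepcopy(original)` → deep = {'data': [6, 6, 7], 'nested': {'a': [1, 5]}}
`original['data'].append(884)` → original = {'data': [6, 6, 7, 884], 'nested': {'a': [1, 5]}}; shallow = {'data': [6, 6, 7, 884], 'nested': {'a': [1, 5]}}
`original['nested']['a'].append(486)` → original = {'data': [6, 6, 7, 884], 'nested': {'a': [1, 5, 486]}}; shallow = {'data': [6, 6, 7, 884], 'nested': {'a': [1, 5, 486]}}
`print(shallow['data'])` → prints [6, 6, 7, 884]
`print(shallow['nested']['a'])` → prints [1, 5, 486]
`print(deep['data'])` → prints [6, 6, 7]
`print(deep['nested']['a'])` → prints [1, 5]

Answer:
[6, 6, 7, 884]
[1, 5, 486]
[6, 6, 7]
[1, 5]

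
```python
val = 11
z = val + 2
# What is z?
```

Trace:
`val = 11` → val = 11
`z = val + 2` → z = 13
So z = 13

Answer: 13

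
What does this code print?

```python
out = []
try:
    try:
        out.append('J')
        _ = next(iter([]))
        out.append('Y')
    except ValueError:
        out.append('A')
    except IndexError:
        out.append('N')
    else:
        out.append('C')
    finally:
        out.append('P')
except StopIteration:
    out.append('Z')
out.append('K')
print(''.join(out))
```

Execution trace: 'J' (try body) → 'P' (finally) → 'Z' (outer except StopIteration) → 'K' (after the try/except). Output: JPZK

Answer: JPZK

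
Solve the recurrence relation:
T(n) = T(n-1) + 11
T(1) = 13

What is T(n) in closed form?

Unrolling: T(n) = T(1) + 11·(n-1) = 13 + 11(n-1) = 11n + 2.

Answer: T(n) = 11n + 2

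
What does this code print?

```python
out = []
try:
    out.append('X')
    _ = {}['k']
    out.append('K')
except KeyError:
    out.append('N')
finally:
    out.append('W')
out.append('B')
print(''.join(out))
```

Execution trace: 'X' (try body) → 'N' (except KeyError) → 'W' (finally) → 'B' (after the try/except). Output: XNWB

Answer: XNWB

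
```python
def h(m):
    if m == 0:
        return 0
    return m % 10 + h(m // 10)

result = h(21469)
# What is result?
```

Sum of digits of 21469: 9 + 6 + 4 + 1 + 2 = 22

Answer: 22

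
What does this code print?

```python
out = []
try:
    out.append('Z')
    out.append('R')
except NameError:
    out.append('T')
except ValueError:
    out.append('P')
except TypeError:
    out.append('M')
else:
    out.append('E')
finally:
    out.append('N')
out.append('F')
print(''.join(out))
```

Execution trace: 'Z' (try body) → 'R' (try body, no exception) → 'E' (else) → 'N' (finally) → 'F' (after the try/except). Output: ZRENF

Answer: ZRENF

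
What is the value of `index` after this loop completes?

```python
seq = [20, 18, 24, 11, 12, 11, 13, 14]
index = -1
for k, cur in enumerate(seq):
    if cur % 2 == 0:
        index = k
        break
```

First even number index in [20, 18, 24, 11, 12, 11, 13, 14]
`index` takes the values: -1 → 0

Answer: 0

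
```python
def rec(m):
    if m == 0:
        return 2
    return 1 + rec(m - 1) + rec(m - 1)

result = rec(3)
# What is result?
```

rec(m) = 1 + 2·rec(m-1), rec(0)=2. Closed form: (2+1)·2^3 - 1 = 23.

Answer: 23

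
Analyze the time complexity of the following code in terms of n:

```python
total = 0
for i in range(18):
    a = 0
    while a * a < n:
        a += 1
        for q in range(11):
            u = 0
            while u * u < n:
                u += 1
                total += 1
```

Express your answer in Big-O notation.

Each loop level contributes: 1 × √n × 1 × √n. Multiplying the contributions gives O(n).

Answer: O(n)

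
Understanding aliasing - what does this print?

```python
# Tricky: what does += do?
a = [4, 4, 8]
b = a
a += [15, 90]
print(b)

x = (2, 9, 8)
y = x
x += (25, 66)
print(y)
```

Key concept: += behavior differs for mutable vs immutable.
Step by step:
`a = [4, 4, 8]` → a = [4, 4, 8]
`b = a` → b = [4, 4, 8] (same object as a)
`a += [15, 90]` → a = [4, 4, 8, 15, 90] (same object as b); b = [4, 4, 8, 15, 90] (same object as a)
`print(b)` → prints [4, 4, 8, 15, 90]
`x = (2, 9, 8)` → x = (2, 9, 8)
`y = x` → y = (2, 9, 8)
`x += (25, 66)` → x = (2, 9, 8, 25, 66)
`print(y)` → prints (2, 9, 8)

Answer:
[4, 4, 8, 15, 90]
(2, 9, 8)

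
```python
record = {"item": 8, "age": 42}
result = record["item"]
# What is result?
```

Trace:
`record = {"item": 8, "age": 42}` → record = {'item': 8, 'age': 42}
`result = record["item"]` → result = 8
So result = 8

Answer: 8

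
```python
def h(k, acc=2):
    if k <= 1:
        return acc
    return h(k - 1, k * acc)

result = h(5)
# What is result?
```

Accumulator trace (n, acc): (5, 2) -> (4, 10) -> (3, 40) -> (2, 120) -> (1, 240) -> return 240

Answer: 240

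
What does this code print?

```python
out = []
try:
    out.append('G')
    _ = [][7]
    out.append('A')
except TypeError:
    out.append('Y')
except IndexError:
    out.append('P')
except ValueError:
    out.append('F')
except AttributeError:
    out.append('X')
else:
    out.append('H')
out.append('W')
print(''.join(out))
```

Execution trace: 'G' (try body) → 'P' (except IndexError) → 'W' (after the try/except). Output: GPW

Answer: GPW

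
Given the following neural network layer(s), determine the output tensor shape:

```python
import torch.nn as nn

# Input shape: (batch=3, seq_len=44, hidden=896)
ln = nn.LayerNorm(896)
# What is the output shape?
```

Input: (3, 44, 896) -> Output: (3, 44, 896)

Answer: (3, 44, 896)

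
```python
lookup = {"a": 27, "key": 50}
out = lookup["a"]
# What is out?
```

Trace:
`lookup = {"a": 27, "key": 50}` → lookup = {'a': 27, 'key': 50}
`out = lookup["a"]` → out = 27
So out = 27

Answer: 27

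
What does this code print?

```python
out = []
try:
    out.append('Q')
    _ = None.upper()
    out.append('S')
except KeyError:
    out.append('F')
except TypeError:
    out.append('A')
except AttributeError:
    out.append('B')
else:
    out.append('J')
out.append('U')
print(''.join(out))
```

Execution trace: 'Q' (try body) → 'B' (except AttributeError) → 'U' (after the try/except). Output: QBU

Answer: QBU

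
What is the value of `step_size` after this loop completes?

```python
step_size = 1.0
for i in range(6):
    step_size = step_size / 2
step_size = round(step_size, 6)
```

Halving LR 6 times: 1 / 2^6
`step_size` takes the values: 1.0 → 0.5 → 0.25 → 0.125 → 0.0625 → 0.03125 → 0.015625

Answer: 0.015625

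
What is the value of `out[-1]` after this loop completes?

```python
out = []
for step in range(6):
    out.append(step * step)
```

Last element of squares 0 to 5
`out` takes the values: [] → [0] → [0, 1] → [0, 1, 4] → [0, 1, 4, 9] → [0, 1, 4, 9, 16] → [0, 1, 4, 9, 16, 25]
So `out[-1]` = 25

Answer: 25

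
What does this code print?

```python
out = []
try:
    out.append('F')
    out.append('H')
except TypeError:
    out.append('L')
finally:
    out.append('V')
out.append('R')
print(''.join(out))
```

Execution trace: 'F' (try body) → 'H' (try body, no exception) → 'V' (finally) → 'R' (after the try/except). Output: FHVR

Answer: FHVR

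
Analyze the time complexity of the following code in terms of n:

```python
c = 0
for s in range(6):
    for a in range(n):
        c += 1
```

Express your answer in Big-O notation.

Each loop level contributes: 1 × n. Multiplying the contributions gives O(n).

Answer: O(n)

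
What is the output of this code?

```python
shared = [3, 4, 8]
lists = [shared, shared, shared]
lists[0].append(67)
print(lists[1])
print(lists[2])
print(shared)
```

Key concept: list of same reference.
Step by step:
`shared = [3, 4, 8]` → shared = [3, 4, 8]
`lists = [shared, shared, shared]` → lists = [[3, 4, 8], [3, 4, 8], [3, 4, 8]]
`lists[0].append(67)` → shared = [3, 4, 8, 67]; lists = [[3, 4, 8, 67], [3, 4, 8, 67], [3, 4, 8, 67]]
`print(lists[1])` → prints [3, 4, 8, 67]
`print(lists[2])` → prints [3, 4, 8, 67]
`print(shared)` → prints [3, 4, 8, 67]

Answer:
[3, 4, 8, 67]
[3, 4, 8, 67]
[3, 4, 8, 67]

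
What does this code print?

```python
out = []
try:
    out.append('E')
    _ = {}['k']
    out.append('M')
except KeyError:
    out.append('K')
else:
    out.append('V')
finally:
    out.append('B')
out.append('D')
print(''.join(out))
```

Execution trace: 'E' (try body) → 'K' (except KeyError) → 'B' (finally) → 'D' (after the try/except). Output: EKBD

Answer: EKBD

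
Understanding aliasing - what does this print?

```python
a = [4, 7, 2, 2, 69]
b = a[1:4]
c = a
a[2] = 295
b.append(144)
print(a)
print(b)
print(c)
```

Key concept: slice vs alias.
Step by step:
`a = [4, 7, 2, 2, 69]` → a = [4, 7, 2, 2, 69]
`b = a[1:4]` → b = [7, 2, 2]
`c = a` → c = [4, 7, 2, 2, 69] (same object as a)
`a[2] = 295` → a = [4, 7, 295, 2, 69] (same object as c); c = [4, 7, 295, 2, 69] (same object as a)
`b.append(144)` → b = [7, 2, 2, 144]
`print(a)` → prints [4, 7, 295, 2, 69]
`print(b)` → prints [7, 2, 2, 144]
`print(c)` → prints [4, 7, 295, 2, 69]

Answer:
[4, 7, 295, 2, 69]
[7, 2, 2, 144]
[4, 7, 295, 2, 69]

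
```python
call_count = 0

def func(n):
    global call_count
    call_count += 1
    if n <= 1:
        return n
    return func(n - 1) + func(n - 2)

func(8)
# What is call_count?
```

Calls(n) = 1 + Calls(n-1) + Calls(n-2); Calls(0)=Calls(1)=1. For n=8 this gives 67.

Answer: 67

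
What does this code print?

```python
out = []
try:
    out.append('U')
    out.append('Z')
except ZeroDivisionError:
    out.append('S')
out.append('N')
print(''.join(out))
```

Execution trace: 'U' (try body) → 'Z' (try body, no exception) → 'N' (after the try/except). Output: UZN

Answer: UZN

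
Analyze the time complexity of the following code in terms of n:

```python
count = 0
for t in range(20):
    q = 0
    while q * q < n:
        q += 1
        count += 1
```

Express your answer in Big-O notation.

Each loop level contributes: 1 × √n. Multiplying the contributions gives O(√n).

Answer: O(√n)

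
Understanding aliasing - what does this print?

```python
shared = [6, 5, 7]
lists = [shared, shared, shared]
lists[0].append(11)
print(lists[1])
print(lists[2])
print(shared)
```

Key concept: list of same reference.
Step by step:
`shared = [6, 5, 7]` → shared = [6, 5, 7]
`lists = [shared, shared, shared]` → lists = [[6, 5, 7], [6, 5, 7], [6, 5, 7]]
`lists[0].append(11)` → shared = [6, 5, 7, 11]; lists = [[6, 5, 7, 11], [6, 5, 7, 11], [6, 5, 7, 11]]
`print(lists[1])` → prints [6, 5, 7, 11]
`print(lists[2])` → prints [6, 5, 7, 11]
`print(shared)` → prints [6, 5, 7, 11]

Answer:
[6, 5, 7, 11]
[6, 5, 7, 11]
[6, 5, 7, 11]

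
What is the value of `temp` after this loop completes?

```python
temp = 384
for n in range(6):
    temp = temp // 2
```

Halve 6 times: 384 // 2^6 = 6
`temp` takes the values: 384 → 192 → 96 → 48 → 24 → 12 → 6

Answer: 6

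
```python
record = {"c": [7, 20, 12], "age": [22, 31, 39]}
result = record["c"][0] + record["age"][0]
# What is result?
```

Trace:
`record = {"c": [7, 20, 12], "age": [22, 31, 39]}` → record = {'c': [7, 20, 12], 'age': [22, 31, 39]}
`result = record["c"][0] + record["age"][0]` → result = 29
So result = 29

Answer: 29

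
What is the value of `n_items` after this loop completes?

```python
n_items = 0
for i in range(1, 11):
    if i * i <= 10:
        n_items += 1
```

Count numbers where i² ≤ 10
`n_items` takes the values: 0 → 1 → 2 → 3

Answer: 3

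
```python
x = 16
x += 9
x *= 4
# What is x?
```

Trace:
`x = 16` → x = 16
`x += 9` → x = 25
`x *= 4` → x = 100
So x = 100

Answer: 100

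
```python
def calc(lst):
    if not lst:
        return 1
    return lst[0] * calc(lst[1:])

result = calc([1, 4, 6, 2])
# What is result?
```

Product over [1, 4, 6, 2] = 1 * 4 * 6 * 2 = 48

Answer: 48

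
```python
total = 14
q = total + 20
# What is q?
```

Trace:
`total = 14` → total = 14
`q = total + 20` → q = 34
So q = 34

Answer: 34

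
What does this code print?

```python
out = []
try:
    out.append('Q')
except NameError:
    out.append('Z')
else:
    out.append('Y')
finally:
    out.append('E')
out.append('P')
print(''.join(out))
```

Execution trace: 'Q' (try body, no exception) → 'Y' (else) → 'E' (finally) → 'P' (after the try/except). Output: QYEP

Answer: QYEP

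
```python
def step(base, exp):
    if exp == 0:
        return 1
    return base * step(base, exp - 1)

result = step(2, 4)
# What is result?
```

step(2, 4) = 2 * 2 * 2 * 2 = 16

Answer: 16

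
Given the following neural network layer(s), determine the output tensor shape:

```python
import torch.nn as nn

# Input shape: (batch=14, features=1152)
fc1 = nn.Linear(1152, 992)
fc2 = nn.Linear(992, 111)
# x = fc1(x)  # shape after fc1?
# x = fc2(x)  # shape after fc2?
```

Input: (14, 1152) -> after fc1: (14, 992) -> Output: (14, 111)

Answer: (14, 111)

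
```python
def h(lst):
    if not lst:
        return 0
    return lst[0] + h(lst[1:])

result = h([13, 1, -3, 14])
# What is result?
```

13 + 1 + (-3) + 14 + 0 = 25

Answer: 25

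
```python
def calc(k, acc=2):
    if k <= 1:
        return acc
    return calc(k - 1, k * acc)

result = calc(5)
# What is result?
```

Accumulator trace (n, acc): (5, 2) -> (4, 10) -> (3, 40) -> (2, 120) -> (1, 240) -> return 240

Answer: 240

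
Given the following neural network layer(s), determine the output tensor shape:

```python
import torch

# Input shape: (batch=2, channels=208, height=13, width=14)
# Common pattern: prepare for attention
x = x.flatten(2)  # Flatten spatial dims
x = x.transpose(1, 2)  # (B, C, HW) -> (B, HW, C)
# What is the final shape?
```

Input: (2, 208, 13, 14) -> after flatten(2): (2, 208, 182) -> Output: (2, 182, 208)

Answer: (2, 182, 208)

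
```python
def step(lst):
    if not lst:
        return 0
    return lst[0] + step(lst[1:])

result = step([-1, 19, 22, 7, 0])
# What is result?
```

(-1) + 19 + 22 + 7 + 0 + 0 = 47

Answer: 47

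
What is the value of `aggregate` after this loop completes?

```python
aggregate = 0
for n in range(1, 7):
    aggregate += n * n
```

Sum of squares 1² to 6² = 91
`aggregate` takes the values: 0 → 1 → 5 → 14 → 30 → 55 → 91

Answer: 91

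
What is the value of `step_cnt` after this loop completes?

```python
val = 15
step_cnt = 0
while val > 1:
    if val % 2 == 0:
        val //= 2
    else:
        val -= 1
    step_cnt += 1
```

Steps to reduce 15 to 1
`step_cnt` takes the values: 0 → 1 → 2 → 3 → 4 → 5 → 6

Answer: 6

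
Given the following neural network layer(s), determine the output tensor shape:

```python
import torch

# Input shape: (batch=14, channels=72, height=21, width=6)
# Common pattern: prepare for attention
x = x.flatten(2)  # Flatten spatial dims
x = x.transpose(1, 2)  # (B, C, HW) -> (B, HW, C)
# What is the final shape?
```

Input: (14, 72, 21, 6) -> after flatten(2): (14, 72, 126) -> Output: (14, 126, 72)

Answer: (14, 126, 72)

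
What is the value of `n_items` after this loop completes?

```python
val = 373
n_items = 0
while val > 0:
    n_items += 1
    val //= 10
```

Count digits by repeated division by 10
`n_items` takes the values: 0 → 1 → 2 → 3

Answer: 3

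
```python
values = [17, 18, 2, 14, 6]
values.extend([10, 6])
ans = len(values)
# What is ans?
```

Trace:
`values = [17, 18, 2, 14, 6]` → values = [17, 18, 2, 14, 6]
`values.extend([10, 6])` → values = [17, 18, 2, 14, 6, 10, 6]
`ans = len(values)` → ans = 7
So ans = 7

Answer: 7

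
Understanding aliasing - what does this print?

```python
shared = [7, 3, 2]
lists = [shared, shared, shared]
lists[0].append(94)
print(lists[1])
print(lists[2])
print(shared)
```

Key concept: list of same reference.
Step by step:
`shared = [7, 3, 2]` → shared = [7, 3, 2]
`lists = [shared, shared, shared]` → lists = [[7, 3, 2], [7, 3, 2], [7, 3, 2]]
`lists[0].append(94)` → shared = [7, 3, 2, 94]; lists = [[7, 3, 2, 94], [7, 3, 2, 94], [7, 3, 2, 94]]
`print(lists[1])` → prints [7, 3, 2, 94]
`print(lists[2])` → prints [7, 3, 2, 94]
`print(shared)` → prints [7, 3, 2, 94]

Answer:
[7, 3, 2, 94]
[7, 3, 2, 94]
[7, 3, 2, 94]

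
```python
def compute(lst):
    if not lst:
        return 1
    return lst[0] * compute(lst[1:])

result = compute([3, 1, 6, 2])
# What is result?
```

Product over [3, 1, 6, 2] = 3 * 1 * 6 * 2 = 36

Answer: 36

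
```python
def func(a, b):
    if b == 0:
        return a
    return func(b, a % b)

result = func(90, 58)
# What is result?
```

func(90, 58) -> func(58, 32) -> func(32, 26) -> func(26, 6) -> func(6, 2) -> func(2, 0) -> 2

Answer: 2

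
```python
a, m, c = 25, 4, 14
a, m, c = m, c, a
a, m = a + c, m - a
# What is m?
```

Trace:
`a, m, c = 25, 4, 14` → a = 25; m = 4; c = 14
`a, m, c = m, c, a` → a = 4; m = 14; c = 25
`a, m = a + c, m - a` → a = 29; m = 10
So m = 10

Answer: 10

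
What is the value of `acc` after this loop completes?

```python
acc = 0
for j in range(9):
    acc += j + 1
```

Start at 0, add 1 to 9 = 45
`acc` takes the values: 0 → 1 → 3 → 6 → 10 → 15 → 21 → 28 → 36 → 45

Answer: 45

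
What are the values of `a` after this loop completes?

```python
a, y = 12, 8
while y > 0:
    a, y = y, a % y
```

GCD of 12 and 8
`a` takes the values: 12 → 8 → 4

Answer: 4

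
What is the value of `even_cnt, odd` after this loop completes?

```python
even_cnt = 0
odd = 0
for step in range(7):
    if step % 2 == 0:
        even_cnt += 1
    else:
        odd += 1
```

Count evens and odds in range(7)
`even_cnt, odd` takes the values: (0, 0) → (1, 0) → (1, 1) → (2, 1) → (2, 2) → (3, 2) → (3, 3) → (4, 3)

Answer: 4, 3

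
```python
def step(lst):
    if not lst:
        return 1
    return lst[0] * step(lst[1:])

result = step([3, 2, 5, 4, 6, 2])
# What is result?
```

Product over [3, 2, 5, 4, 6, 2] = 3 * 2 * 5 * 4 * 6 * 2 = 1440

Answer: 1440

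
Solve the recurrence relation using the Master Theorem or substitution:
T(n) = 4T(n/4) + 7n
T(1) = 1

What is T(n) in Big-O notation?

By Master Theorem: a=4, b=4, f(n)=7n. Since log_4(4) = 1 and f(n) = Θ(n^1), Case 2 applies. T(n) = O(n log n).

Answer: O(n log n)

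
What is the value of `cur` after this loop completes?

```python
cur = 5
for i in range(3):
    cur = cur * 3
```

Multiply by 3, 3 times: 5 * 3^3 = 135
`cur` takes the values: 5 → 15 → 45 → 135

Answer: 135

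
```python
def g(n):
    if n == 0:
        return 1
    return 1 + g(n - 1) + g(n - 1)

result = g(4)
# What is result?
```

g(n) = 1 + 2·g(n-1), g(0)=1. Closed form: (1+1)·2^4 - 1 = 31.

Answer: 31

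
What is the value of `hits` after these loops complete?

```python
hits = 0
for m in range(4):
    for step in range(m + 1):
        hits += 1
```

Triangle: 1 + 2 + ... + 4
`hits` takes the values: 0 → 1 → 2 → 3 → 4 → 5 → 6 → 7 → 8 → 9 → 10

Answer: 10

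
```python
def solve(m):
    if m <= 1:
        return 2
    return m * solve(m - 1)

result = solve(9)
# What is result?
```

solve(9) = 9 * 8 * 7 * 6 * 5 * 4 * 3 * 2 * 2 = 725760

Answer: 725760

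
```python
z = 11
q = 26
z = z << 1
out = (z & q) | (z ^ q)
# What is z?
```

Trace:
`z = 11` → z = 11
`q = 26` → q = 26
`z = z << 1` → z = 22
`out = (z & q) | (z ^ q)` → out = 30
So z = 22

Answer: 22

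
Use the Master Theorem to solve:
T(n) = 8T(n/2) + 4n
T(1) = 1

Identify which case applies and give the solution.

a=8, b=2, f(n)=4n. log_2(8) = 3. Since c=1 < 3, Case 1 applies: T(n) = Θ(n^log_b(a)) = O(n^3).

Answer: O(n^3) - Case 1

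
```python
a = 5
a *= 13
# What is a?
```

Trace:
`a = 5` → a = 5
`a *= 13` → a = 65
So a = 65

Answer: 65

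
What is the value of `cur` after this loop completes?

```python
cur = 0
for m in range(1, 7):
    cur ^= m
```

XOR of 1 to 6
`cur` takes the values: 0 → 1 → 3 → 0 → 4 → 1 → 7

Answer: 7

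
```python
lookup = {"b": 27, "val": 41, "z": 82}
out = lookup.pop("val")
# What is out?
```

Trace:
`lookup = {"b": 27, "val": 41, "z": 82}` → lookup = {'b': 27, 'val': 41, 'z': 82}
`out = lookup.pop("val")` → lookup = {'b': 27, 'z': 82}; out = 41
So out = 41

Answer: 41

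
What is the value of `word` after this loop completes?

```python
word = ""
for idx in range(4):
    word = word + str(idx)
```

Concatenate digits 0 to 3
`word` takes the values: "" → "0" → "01" → "012" → "0123"

Answer: "0123"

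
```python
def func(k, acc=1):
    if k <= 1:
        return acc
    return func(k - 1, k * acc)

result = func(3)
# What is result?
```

Accumulator trace (n, acc): (3, 1) -> (2, 3) -> (1, 6) -> return 6

Answer: 6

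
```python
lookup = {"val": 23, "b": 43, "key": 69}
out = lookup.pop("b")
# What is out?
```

Trace:
`lookup = {"val": 23, "b": 43, "key": 69}` → lookup = {'val': 23, 'b': 43, 'key': 69}
`out = lookup.pop("b")` → lookup = {'val': 23, 'key': 69}; out = 43
So out = 43

Answer: 43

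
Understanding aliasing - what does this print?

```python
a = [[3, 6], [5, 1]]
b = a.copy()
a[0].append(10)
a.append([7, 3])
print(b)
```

Key concept: shallow copy with nested lists.
Step by step:
`a = [[3, 6], [5, 1]]` → a = [[3, 6], [5, 1]]
`b = a.copy()` → b = [[3, 6], [5, 1]]
`a[0].append(10)` → a = [[3, 6, 10], [5, 1]]; b = [[3, 6, 10], [5, 1]]
`a.append([7, 3])` → a = [[3, 6, 10], [5, 1], [7, 3]]
`print(b)` → prints [[3, 6, 10], [5, 1]]

Answer: [[3, 6, 10], [5, 1]]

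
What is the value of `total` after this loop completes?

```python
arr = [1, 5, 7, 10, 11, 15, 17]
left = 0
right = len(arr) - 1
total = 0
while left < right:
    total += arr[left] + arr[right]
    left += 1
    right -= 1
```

Sum of pairs from ends
`total` takes the values: 0 → 18 → 38 → 56

Answer: 56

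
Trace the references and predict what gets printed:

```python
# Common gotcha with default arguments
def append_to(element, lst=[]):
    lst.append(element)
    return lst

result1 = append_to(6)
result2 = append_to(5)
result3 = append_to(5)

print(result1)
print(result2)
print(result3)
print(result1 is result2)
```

Key concept: mutable default argument gotcha.
Step by step:
`result1 = append_to(6)` → result1 = [6]
`result2 = append_to(5)` → result1 = [6, 5] (same object as result2); result2 = [6, 5] (same object as result1)
`result3 = append_to(5)` → result1 = [6, 5, 5] (same object as result2, result3); result2 = [6, 5, 5] (same object as result1, result3); result3 = [6, 5, 5] (same object as result1, result2)
`print(result1)` → prints [6, 5, 5]
`print(result2)` → prints [6, 5, 5]
`print(result3)` → prints [6, 5, 5]
`print(result1 is result2)` → prints True

Answer:
[6, 5, 5]
[6, 5, 5]
[6, 5, 5]
True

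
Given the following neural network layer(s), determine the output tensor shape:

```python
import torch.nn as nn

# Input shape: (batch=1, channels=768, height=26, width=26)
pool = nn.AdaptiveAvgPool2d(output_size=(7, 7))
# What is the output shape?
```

Input: (1, 768, 26, 26) -> Output: (1, 768, 7, 7)

Answer: (1, 768, 7, 7)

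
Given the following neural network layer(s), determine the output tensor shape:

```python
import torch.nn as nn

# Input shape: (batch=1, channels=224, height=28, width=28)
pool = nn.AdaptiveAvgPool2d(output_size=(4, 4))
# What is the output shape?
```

Input: (1, 224, 28, 28) -> Output: (1, 224, 4, 4)

Answer: (1, 224, 4, 4)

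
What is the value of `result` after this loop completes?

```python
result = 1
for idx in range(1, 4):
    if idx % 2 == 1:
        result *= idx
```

Product of odd numbers 1 to 3
`result` takes the values: 1 → 3

Answer: 3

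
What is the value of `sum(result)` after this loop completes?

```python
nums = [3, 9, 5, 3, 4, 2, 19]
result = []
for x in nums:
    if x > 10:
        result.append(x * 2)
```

Sum of doubled values > 10
`result` takes the values: [] → [38]
So `sum(result)` = 38

Answer: 38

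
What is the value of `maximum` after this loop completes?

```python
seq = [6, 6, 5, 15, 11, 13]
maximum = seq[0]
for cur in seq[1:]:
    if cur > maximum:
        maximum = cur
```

Maximum of [6, 6, 5, 15, 11, 13]
`maximum` takes the values: 6 → 15

Answer: 15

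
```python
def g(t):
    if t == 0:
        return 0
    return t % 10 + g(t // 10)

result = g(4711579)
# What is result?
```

Sum of digits of 4711579: 9 + 7 + 5 + 1 + 1 + 7 + 4 = 34

Answer: 34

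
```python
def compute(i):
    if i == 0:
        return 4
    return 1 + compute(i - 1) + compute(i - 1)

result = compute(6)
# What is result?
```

compute(i) = 1 + 2·compute(i-1), compute(0)=4. Closed form: (4+1)·2^6 - 1 = 319.

Answer: 319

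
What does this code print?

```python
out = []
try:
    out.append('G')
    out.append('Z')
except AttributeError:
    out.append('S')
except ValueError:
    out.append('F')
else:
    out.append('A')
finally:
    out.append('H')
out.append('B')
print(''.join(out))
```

Execution trace: 'G' (try body) → 'Z' (try body, no exception) → 'A' (else) → 'H' (finally) → 'B' (after the try/except). Output: GZAHB

Answer: GZAHB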